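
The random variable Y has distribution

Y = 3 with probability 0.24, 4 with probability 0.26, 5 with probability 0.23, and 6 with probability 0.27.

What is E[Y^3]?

110.19

E[Y^3] = Σ y^3·P(Y=y)
 = 27·0.24 + 64·0.26 + 125·0.23 + 216·0.27
 = 6.48 + 16.64 + 28.75 + 58.32
 = 110.19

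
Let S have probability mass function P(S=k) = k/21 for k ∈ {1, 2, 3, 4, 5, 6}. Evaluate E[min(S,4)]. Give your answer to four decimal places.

3.5238

E[min(S,4)] = Σ min(s,4)·P(S=s)
 = 1·1/21 + 2·2/21 + 3·1/7 + 4·4/21 + 4·5/21 + 4·2/7
 = 1/21 + 4/21 + 3/7 + 16/21 + 20/21 + 8/7
 = 74/21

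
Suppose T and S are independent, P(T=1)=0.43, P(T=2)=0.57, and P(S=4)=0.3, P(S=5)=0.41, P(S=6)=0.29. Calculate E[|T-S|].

E[|T-S|] = Σ_t Σ_s |t-s| · P(T=t)P(S=s)
 = 3·0.129 + 4·0.1763 + 5·0.1247 + 2·0.171 + 3·0.2337 + 4·0.1653
 = 0.387 + 0.7052 + 0.6235 + 0.342 + 0.7011 + 0.6612
 = 3.42

3.42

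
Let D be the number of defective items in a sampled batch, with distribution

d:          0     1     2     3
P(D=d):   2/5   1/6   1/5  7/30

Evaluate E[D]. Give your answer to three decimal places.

E[D] = Σ d·P(D=d)
 = 0·2/5 + 1·1/6 + 2·1/5 + 3·7/30
 = 0 + 1/6 + 2/5 + 7/10
 = 19/15

1.267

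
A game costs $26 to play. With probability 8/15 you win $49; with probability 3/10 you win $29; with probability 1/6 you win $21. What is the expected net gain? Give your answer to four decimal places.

12.3333

E[payout] = 49·8/15 + 29·3/10 + 21·1/6
 = 392/15 + 87/10 + 7/2
 = 115/3
Net = 115/3 - 26 = 37/3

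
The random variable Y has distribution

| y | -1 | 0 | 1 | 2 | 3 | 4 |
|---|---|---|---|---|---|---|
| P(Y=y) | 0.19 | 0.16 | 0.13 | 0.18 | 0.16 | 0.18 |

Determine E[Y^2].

E[Y^2] = Σ y^2·P(Y=y)
 = 1·0.19 + 0·0.16 + 1·0.13 + 4·0.18 + 9·0.16 + 16·0.18
 = 0.19 + 0 + 0.13 + 0.72 + 1.44 + 2.88
 = 5.36

5.36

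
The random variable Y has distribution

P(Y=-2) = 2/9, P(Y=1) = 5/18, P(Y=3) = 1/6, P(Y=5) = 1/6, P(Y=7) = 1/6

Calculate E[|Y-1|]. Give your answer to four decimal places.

2.6667

E[|Y-1|] = Σ |y-1|·P(Y=y)
 = 3·2/9 + 0·5/18 + 2·1/6 + 4·1/6 + 6·1/6
 = 2/3 + 0 + 1/3 + 2/3 + 1
 = 8/3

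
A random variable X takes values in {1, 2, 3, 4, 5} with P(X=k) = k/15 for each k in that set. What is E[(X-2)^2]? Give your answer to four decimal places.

4.3333

E[(X-2)^2] = Σ (x-2)^2·P(X=x)
 = 1·1/15 + 0·2/15 + 1·1/5 + 4·4/15 + 9·1/3
 = 1/15 + 0 + 1/5 + 16/15 + 3
 = 13/3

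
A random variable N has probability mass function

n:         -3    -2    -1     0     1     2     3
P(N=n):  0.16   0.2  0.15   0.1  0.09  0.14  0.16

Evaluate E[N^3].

E[N^3] = Σ n^3·P(N=n)
 = (-27)·0.16 + (-8)·0.2 + (-1)·0.15 + 0·0.1 + 1·0.09 + 8·0.14 + 27·0.16
 = (-4.32) + (-1.6) + (-0.15) + 0 + 0.09 + 1.12 + 4.32
 = -0.54

-0.54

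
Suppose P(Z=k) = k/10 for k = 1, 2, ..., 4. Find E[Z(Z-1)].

7

E[Z(Z-1)] = Σ z(z-1)·P(Z=z)
 = 0·1/10 + 2·1/5 + 6·3/10 + 12·2/5
 = 0 + 2/5 + 9/5 + 24/5
 = 7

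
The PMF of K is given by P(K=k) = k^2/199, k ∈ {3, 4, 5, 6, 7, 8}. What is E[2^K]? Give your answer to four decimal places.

E[2^K] = Σ 2^k·P(K=k)
 = 8·9/199 + 16·16/199 + 32·25/199 + 64·36/199 + 128·49/199 + 256·64/199
 = 72/199 + 256/199 + 800/199 + 2304/199 + 6272/199 + 16384/199
 = 26088/199

131.0955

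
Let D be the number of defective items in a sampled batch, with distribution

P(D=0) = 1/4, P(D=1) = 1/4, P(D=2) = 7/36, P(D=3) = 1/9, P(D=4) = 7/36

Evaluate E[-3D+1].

-4.25

E[-3D+1] = Σ (-3d+1)·P(D=d)
 = 1·1/4 + (-2)·1/4 + (-5)·7/36 + (-8)·1/9 + (-11)·7/36
 = 1/4 + (-1/2) + (-35/36) + (-8/9) + (-77/36)
 = -17/4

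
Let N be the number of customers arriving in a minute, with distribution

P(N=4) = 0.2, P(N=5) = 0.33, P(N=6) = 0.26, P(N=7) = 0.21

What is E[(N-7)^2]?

E[(N-7)^2] = Σ (n-7)^2·P(N=n)
 = 9·0.2 + 4·0.33 + 1·0.26 + 0·0.21
 = 1.8 + 1.32 + 0.26 + 0
 = 3.38

3.38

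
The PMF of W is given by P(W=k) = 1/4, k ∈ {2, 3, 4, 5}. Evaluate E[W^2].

E[W^2] = Σ w^2·P(W=w)
 = 4·1/4 + 9·1/4 + 16·1/4 + 25·1/4
 = 1 + 9/4 + 4 + 25/4
 = 27/2

13.5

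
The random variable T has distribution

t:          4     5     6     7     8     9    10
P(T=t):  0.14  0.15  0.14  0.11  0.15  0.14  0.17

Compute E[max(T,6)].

E[max(T,6)] = Σ max(t,6)·P(T=t)
 = 6·0.14 + 6·0.15 + 6·0.14 + 7·0.11 + 8·0.15 + 9·0.14 + 10·0.17
 = 0.84 + 0.9 + 0.84 + 0.77 + 1.2 + 1.26 + 1.7
 = 7.51

7.51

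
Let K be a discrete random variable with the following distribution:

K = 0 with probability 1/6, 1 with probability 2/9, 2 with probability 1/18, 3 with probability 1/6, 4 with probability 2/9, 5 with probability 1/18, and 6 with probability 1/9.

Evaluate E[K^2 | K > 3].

23

P(K > 3) = 2/9 + 1/18 + 1/9 = 7/18.
E[K^2 | K > 3] = [16·2/9 + 25·1/18 + 36·1/9] / (7/18)
 = 161/18 / (7/18)
 = 23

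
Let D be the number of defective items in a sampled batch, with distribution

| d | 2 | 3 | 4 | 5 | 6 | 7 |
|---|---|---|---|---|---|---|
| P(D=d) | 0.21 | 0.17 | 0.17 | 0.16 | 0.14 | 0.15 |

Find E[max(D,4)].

E[max(D,4)] = Σ max(d,4)·P(D=d)
 = 4·0.21 + 4·0.17 + 4·0.17 + 5·0.16 + 6·0.14 + 7·0.15
 = 0.84 + 0.68 + 0.68 + 0.8 + 0.84 + 1.05
 = 4.89

4.89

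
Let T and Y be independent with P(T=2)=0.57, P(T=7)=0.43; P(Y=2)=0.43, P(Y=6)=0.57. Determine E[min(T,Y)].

E[min(T,Y)] = Σ_t Σ_y min(t,y) · P(T=t)P(Y=y)
 = 2·0.2451 + 2·0.3249 + 2·0.1849 + 6·0.2451
 = 0.4902 + 0.6498 + 0.3698 + 1.4706
 = 2.9804

2.9804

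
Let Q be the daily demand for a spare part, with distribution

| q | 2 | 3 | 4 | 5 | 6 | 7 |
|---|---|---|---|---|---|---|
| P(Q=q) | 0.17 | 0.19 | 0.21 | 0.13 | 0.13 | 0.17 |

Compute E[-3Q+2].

E[-3Q+2] = Σ (-3q+2)·P(Q=q)
 = (-4)·0.17 + (-7)·0.19 + (-10)·0.21 + (-13)·0.13 + (-16)·0.13 + (-19)·0.17
 = (-0.68) + (-1.33) + (-2.1) + (-1.69) + (-2.08) + (-3.23)
 = -11.11

-11.11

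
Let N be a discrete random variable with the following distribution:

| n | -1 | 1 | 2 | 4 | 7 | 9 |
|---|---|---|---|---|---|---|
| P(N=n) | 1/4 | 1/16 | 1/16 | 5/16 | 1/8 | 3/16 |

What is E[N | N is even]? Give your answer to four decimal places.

P(N is even) = 1/16 + 5/16 = 3/8.
E[N | N is even] = [2·1/16 + 4·5/16] / (3/8)
 = 11/8 / (3/8)
 = 11/3

3.6667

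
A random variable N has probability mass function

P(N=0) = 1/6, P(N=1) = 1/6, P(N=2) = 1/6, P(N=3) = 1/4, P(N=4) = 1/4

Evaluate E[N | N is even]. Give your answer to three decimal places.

2.286

P(N is even) = 1/6 + 1/6 + 1/4 = 7/12.
E[N | N is even] = [0·1/6 + 2·1/6 + 4·1/4] / (7/12)
 = 4/3 / (7/12)
 = 16/7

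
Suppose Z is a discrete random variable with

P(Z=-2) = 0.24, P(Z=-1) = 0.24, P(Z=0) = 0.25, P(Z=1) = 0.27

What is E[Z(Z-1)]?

E[Z(Z-1)] = Σ z(z-1)·P(Z=z)
 = 6·0.24 + 2·0.24 + 0·0.25 + 0·0.27
 = 1.44 + 0.48 + 0 + 0
 = 1.92

1.92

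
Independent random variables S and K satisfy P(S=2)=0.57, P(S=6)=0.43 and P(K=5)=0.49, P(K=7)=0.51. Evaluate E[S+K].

9.74

E[S+K] = Σ_s Σ_k (s+k) · P(S=s)P(K=k)
 = 7·0.2793 + 9·0.2907 + 11·0.2107 + 13·0.2193
 = 1.9551 + 2.6163 + 2.3177 + 2.8509
 = 9.74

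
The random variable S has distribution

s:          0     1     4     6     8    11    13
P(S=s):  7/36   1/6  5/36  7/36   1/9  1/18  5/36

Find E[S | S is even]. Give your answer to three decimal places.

P(S is even) = 7/36 + 5/36 + 7/36 + 1/9 = 23/36.
E[S | S is even] = [0·7/36 + 4·5/36 + 6·7/36 + 8·1/9] / (23/36)
 = 47/18 / (23/36)
 = 94/23

4.087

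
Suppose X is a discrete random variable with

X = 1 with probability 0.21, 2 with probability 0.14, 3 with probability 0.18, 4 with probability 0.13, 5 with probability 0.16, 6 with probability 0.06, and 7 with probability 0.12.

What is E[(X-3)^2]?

4.21

E[(X-3)^2] = Σ (x-3)^2·P(X=x)
 = 4·0.21 + 1·0.14 + 0·0.18 + 1·0.13 + 4·0.16 + 9·0.06 + 16·0.12
 = 0.84 + 0.14 + 0 + 0.13 + 0.64 + 0.54 + 1.92
 = 4.21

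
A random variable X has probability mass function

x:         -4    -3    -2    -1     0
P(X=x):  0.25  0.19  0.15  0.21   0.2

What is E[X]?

E[X] = Σ x·P(X=x)
 = (-4)·0.25 + (-3)·0.19 + (-2)·0.15 + (-1)·0.21 + 0·0.2
 = (-1) + (-0.57) + (-0.3) + (-0.21) + 0
 = -2.08

-2.08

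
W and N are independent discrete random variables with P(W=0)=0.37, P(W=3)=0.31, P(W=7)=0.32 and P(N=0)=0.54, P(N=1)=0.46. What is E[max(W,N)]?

3.3402

E[max(W,N)] = Σ_w Σ_n max(w,n) · P(W=w)P(N=n)
 = 0·0.1998 + 1·0.1702 + 3·0.1674 + 3·0.1426 + 7·0.1728 + 7·0.1472
 = 0 + 0.1702 + 0.5022 + 0.4278 + 1.2096 + 1.0304
 = 3.3402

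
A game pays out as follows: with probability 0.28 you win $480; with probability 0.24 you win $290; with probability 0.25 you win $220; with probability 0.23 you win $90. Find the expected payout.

279.7

E[payout] = 480·0.28 + 290·0.24 + 220·0.25 + 90·0.23
 = 134.4 + 69.6 + 55 + 20.7
 = 279.7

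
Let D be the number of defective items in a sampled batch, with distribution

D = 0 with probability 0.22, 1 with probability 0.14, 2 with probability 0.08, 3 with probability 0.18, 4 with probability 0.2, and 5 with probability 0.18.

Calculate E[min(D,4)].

E[min(D,4)] = Σ min(d,4)·P(D=d)
 = 0·0.22 + 1·0.14 + 2·0.08 + 3·0.18 + 4·0.2 + 4·0.18
 = 0 + 0.14 + 0.16 + 0.54 + 0.8 + 0.72
 = 2.36

2.36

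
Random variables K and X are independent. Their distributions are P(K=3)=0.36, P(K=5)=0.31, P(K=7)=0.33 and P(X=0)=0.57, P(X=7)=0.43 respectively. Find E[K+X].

E[K+X] = Σ_k Σ_x (k+x) · P(K=k)P(X=x)
 = 3·0.2052 + 10·0.1548 + 5·0.1767 + 12·0.1333 + 7·0.1881 + 14·0.1419
 = 0.6156 + 1.548 + 0.8835 + 1.5996 + 1.3167 + 1.9866
 = 7.95

7.95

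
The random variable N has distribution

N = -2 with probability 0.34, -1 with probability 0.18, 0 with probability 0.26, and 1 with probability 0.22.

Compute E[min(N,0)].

E[min(N,0)] = Σ min(n,0)·P(N=n)
 = (-2)·0.34 + (-1)·0.18 + 0·0.26 + 0·0.22
 = (-0.68) + (-0.18) + 0 + 0
 = -0.86

-0.86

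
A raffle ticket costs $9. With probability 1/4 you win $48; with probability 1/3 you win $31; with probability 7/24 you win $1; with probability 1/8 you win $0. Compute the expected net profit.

E[payout] = 48·1/4 + 31·1/3 + 1·7/24 + 0·1/8
 = 12 + 31/3 + 7/24 + 0
 = 181/8
Net = 181/8 - 9 = 109/8

13.625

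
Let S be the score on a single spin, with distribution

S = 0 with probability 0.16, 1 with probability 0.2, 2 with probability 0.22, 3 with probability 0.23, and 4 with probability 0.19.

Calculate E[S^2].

6.19

E[S^2] = Σ s^2·P(S=s)
 = 0·0.16 + 1·0.2 + 4·0.22 + 9·0.23 + 16·0.19
 = 0 + 0.2 + 0.88 + 2.07 + 3.04
 = 6.19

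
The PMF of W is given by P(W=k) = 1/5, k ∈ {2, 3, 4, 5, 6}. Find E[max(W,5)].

E[max(W,5)] = Σ max(w,5)·P(W=w)
 = 5·1/5 + 5·1/5 + 5·1/5 + 5·1/5 + 6·1/5
 = 1 + 1 + 1 + 1 + 6/5
 = 26/5

5.2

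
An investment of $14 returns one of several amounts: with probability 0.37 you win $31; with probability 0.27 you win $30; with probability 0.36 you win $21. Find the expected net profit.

13.13

E[payout] = 31·0.37 + 30·0.27 + 21·0.36
 = 11.47 + 8.1 + 7.56
 = 27.13
Net = 27.13 - 14 = 13.13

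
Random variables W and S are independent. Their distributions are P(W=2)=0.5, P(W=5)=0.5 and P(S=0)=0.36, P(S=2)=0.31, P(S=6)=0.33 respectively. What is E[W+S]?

6.1

E[W+S] = Σ_w Σ_s (w+s) · P(W=w)P(S=s)
 = 2·0.18 + 4·0.155 + 8·0.165 + 5·0.18 + 7·0.155 + 11·0.165
 = 0.36 + 0.62 + 1.32 + 0.9 + 1.085 + 1.815
 = 6.1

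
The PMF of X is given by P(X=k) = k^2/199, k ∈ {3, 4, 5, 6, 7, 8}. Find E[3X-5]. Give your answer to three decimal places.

14.402

E[3X-5] = Σ (3x-5)·P(X=x)
 = 4·9/199 + 7·16/199 + 10·25/199 + 13·36/199 + 16·49/199 + 19·64/199
 = 36/199 + 112/199 + 250/199 + 468/199 + 784/199 + 1216/199
 = 2866/199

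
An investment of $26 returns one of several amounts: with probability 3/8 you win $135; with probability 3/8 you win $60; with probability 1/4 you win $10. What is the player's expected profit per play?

E[payout] = 135·3/8 + 60·3/8 + 10·1/4
 = 405/8 + 45/2 + 5/2
 = 605/8
Net = 605/8 - 26 = 397/8

49.625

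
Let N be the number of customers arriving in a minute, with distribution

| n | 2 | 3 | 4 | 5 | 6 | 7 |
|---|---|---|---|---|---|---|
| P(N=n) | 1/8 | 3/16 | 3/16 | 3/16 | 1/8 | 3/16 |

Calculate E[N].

E[N] = Σ n·P(N=n)
 = 2·1/8 + 3·3/16 + 4·3/16 + 5·3/16 + 6·1/8 + 7·3/16
 = 1/4 + 9/16 + 3/4 + 15/16 + 3/4 + 21/16
 = 73/16

4.5625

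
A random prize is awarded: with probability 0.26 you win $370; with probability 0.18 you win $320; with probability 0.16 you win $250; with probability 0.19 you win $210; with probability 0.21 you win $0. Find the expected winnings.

233.7

E[payout] = 370·0.26 + 320·0.18 + 250·0.16 + 210·0.19 + 0·0.21
 = 96.2 + 57.6 + 40 + 39.9 + 0
 = 233.7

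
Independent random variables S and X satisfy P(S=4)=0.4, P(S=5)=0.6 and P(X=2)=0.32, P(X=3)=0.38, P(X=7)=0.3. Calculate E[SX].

17.848

E[SX] = Σ_s Σ_x sx · P(S=s)P(X=x)
 = 8·0.128 + 12·0.152 + 28·0.12 + 10·0.192 + 15·0.228 + 35·0.18
 = 1.024 + 1.824 + 3.36 + 1.92 + 3.42 + 6.3
 = 17.848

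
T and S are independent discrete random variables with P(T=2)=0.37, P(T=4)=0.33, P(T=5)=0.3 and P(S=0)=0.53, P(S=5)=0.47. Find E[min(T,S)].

1.6732

E[min(T,S)] = Σ_t Σ_s min(t,s) · P(T=t)P(S=s)
 = 0·0.1961 + 2·0.1739 + 0·0.1749 + 4·0.1551 + 0·0.159 + 5·0.141
 = 0 + 0.3478 + 0 + 0.6204 + 0 + 0.705
 = 1.6732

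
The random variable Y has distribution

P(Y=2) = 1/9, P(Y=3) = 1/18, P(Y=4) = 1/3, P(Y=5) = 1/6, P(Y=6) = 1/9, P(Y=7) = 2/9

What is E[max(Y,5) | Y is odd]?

P(Y is odd) = 1/18 + 1/6 + 2/9 = 4/9.
E[max(Y,5) | Y is odd] = [5·1/18 + 5·1/6 + 7·2/9] / (4/9)
 = 8/3 / (4/9)
 = 6

6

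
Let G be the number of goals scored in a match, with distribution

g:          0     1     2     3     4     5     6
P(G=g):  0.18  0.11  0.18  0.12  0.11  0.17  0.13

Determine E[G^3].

E[G^3] = Σ g^3·P(G=g)
 = 0·0.18 + 1·0.11 + 8·0.18 + 27·0.12 + 64·0.11 + 125·0.17 + 216·0.13
 = 0 + 0.11 + 1.44 + 3.24 + 7.04 + 21.25 + 28.08
 = 61.16

61.16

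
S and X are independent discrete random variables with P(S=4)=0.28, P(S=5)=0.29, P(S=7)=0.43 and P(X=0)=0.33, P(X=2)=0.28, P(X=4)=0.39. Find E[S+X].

7.7

E[S+X] = Σ_s Σ_x (s+x) · P(S=s)P(X=x)
 = 4·0.0924 + 6·0.0784 + 8·0.1092 + 5·0.0957 + 7·0.0812 + 9·0.1131 + 7·0.1419 + 9·0.1204 + 11·0.1677
 = 0.3696 + 0.4704 + 0.8736 + 0.4785 + 0.5684 + 1.0179 + 0.9933 + 1.0836 + 1.8447
 = 7.7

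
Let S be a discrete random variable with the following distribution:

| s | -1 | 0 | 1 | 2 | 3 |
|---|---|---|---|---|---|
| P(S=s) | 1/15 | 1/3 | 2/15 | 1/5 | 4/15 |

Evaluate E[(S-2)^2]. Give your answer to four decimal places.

E[(S-2)^2] = Σ (s-2)^2·P(S=s)
 = 9·1/15 + 4·1/3 + 1·2/15 + 0·1/5 + 1·4/15
 = 3/5 + 4/3 + 2/15 + 0 + 4/15
 = 7/3

2.3333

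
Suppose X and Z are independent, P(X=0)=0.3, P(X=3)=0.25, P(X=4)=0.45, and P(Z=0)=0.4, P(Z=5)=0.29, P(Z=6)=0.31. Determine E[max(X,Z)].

E[max(X,Z)] = Σ_x Σ_z max(x,z) · P(X=x)P(Z=z)
 = 0·0.12 + 5·0.087 + 6·0.093 + 3·0.1 + 5·0.0725 + 6·0.0775 + 4·0.18 + 5·0.1305 + 6·0.1395
 = 0 + 0.435 + 0.558 + 0.3 + 0.3625 + 0.465 + 0.72 + 0.6525 + 0.837
 = 4.33

4.33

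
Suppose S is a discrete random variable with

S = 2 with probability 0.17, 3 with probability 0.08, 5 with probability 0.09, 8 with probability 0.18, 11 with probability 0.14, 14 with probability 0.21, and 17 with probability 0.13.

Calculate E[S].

9.16

E[S] = Σ s·P(S=s)
 = 2·0.17 + 3·0.08 + 5·0.09 + 8·0.18 + 11·0.14 + 14·0.21 + 17·0.13
 = 0.34 + 0.24 + 0.45 + 1.44 + 1.54 + 2.94 + 2.21
 = 9.16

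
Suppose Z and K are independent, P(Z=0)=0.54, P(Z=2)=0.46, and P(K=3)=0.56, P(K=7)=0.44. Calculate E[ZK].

E[ZK] = Σ_z Σ_k zk · P(Z=z)P(K=k)
 = 0·0.3024 + 0·0.2376 + 6·0.2576 + 14·0.2024
 = 0 + 0 + 1.5456 + 2.8336
 = 4.3792

4.3792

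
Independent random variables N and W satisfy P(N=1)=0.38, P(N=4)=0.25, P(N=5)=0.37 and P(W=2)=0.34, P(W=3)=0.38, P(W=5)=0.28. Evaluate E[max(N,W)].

E[max(N,W)] = Σ_n Σ_w max(n,w) · P(N=n)P(W=w)
 = 2·0.1292 + 3·0.1444 + 5·0.1064 + 4·0.085 + 4·0.095 + 5·0.07 + 5·0.1258 + 5·0.1406 + 5·0.1036
 = 0.2584 + 0.4332 + 0.532 + 0.34 + 0.38 + 0.35 + 0.629 + 0.703 + 0.518
 = 4.1436

4.1436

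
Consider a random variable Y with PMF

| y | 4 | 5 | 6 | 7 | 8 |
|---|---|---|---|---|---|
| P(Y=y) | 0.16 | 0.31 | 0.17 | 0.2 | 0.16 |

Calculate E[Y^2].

36.47

E[Y^2] = Σ y^2·P(Y=y)
 = 16·0.16 + 25·0.31 + 36·0.17 + 49·0.2 + 64·0.16
 = 2.56 + 7.75 + 6.12 + 9.8 + 10.24
 = 36.47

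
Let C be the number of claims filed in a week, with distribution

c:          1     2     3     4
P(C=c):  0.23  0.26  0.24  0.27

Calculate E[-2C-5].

-10.1

E[-2C-5] = Σ (-2c-5)·P(C=c)
 = (-7)·0.23 + (-9)·0.26 + (-11)·0.24 + (-13)·0.27
 = (-1.61) + (-2.34) + (-2.64) + (-3.51)
 = -10.1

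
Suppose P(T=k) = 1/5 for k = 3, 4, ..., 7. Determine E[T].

5

E[T] = Σ t·P(T=t)
 = 3·1/5 + 4·1/5 + 5·1/5 + 6·1/5 + 7·1/5
 = 3/5 + 4/5 + 1 + 6/5 + 7/5
 = 5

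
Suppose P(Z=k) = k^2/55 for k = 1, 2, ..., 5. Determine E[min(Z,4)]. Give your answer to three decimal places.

3.636

E[min(Z,4)] = Σ min(z,4)·P(Z=z)
 = 1·1/55 + 2·4/55 + 3·9/55 + 4·16/55 + 4·5/11
 = 1/55 + 8/55 + 27/55 + 64/55 + 20/11
 = 40/11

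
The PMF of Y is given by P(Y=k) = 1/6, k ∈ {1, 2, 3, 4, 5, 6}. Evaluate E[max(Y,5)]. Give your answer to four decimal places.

E[max(Y,5)] = Σ max(y,5)·P(Y=y)
 = 5·1/6 + 5·1/6 + 5·1/6 + 5·1/6 + 5·1/6 + 6·1/6
 = 5/6 + 5/6 + 5/6 + 5/6 + 5/6 + 1
 = 31/6

5.1667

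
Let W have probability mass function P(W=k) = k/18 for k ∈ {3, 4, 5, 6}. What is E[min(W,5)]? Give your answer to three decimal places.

4.444

E[min(W,5)] = Σ min(w,5)·P(W=w)
 = 3·1/6 + 4·2/9 + 5·5/18 + 5·1/3
 = 1/2 + 8/9 + 25/18 + 5/3
 = 40/9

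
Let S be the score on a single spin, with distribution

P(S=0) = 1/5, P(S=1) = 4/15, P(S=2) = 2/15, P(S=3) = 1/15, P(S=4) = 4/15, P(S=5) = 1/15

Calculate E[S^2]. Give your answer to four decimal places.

7.3333

E[S^2] = Σ s^2·P(S=s)
 = 0·1/5 + 1·4/15 + 4·2/15 + 9·1/15 + 16·4/15 + 25·1/15
 = 0 + 4/15 + 8/15 + 3/5 + 64/15 + 5/3
 = 22/3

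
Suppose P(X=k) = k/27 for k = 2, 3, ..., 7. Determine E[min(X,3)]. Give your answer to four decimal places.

E[min(X,3)] = Σ min(x,3)·P(X=x)
 = 2·2/27 + 3·1/9 + 3·4/27 + 3·5/27 + 3·2/9 + 3·7/27
 = 4/27 + 1/3 + 4/9 + 5/9 + 2/3 + 7/9
 = 79/27

2.9259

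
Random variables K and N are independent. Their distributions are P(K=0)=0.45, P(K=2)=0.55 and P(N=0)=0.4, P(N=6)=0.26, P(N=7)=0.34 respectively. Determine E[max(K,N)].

E[max(K,N)] = Σ_k Σ_n max(k,n) · P(K=k)P(N=n)
 = 0·0.18 + 6·0.117 + 7·0.153 + 2·0.22 + 6·0.143 + 7·0.187
 = 0 + 0.702 + 1.071 + 0.44 + 0.858 + 1.309
 = 4.38

4.38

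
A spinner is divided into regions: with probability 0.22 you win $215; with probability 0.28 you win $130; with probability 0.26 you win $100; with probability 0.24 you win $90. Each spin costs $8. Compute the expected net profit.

123.3

E[payout] = 215·0.22 + 130·0.28 + 100·0.26 + 90·0.24
 = 47.3 + 36.4 + 26 + 21.6
 = 131.3
Net = 131.3 - 8 = 123.3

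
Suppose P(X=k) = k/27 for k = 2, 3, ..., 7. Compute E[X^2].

29

E[X^2] = Σ x^2·P(X=x)
 = 4·2/27 + 9·1/9 + 16·4/27 + 25·5/27 + 36·2/9 + 49·7/27
 = 8/27 + 1 + 64/27 + 125/27 + 8 + 343/27
 = 29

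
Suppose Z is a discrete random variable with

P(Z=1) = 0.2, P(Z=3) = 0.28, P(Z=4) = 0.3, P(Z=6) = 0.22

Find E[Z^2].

E[Z^2] = Σ z^2·P(Z=z)
 = 1·0.2 + 9·0.28 + 16·0.3 + 36·0.22
 = 0.2 + 2.52 + 4.8 + 7.92
 = 15.44

15.44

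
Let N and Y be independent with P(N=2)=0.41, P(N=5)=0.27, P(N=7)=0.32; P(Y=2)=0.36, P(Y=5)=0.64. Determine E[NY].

E[NY] = Σ_n Σ_y ny · P(N=n)P(Y=y)
 = 4·0.1476 + 10·0.2624 + 10·0.0972 + 25·0.1728 + 14·0.1152 + 35·0.2048
 = 0.5904 + 2.624 + 0.972 + 4.32 + 1.6128 + 7.168
 = 17.2872

17.2872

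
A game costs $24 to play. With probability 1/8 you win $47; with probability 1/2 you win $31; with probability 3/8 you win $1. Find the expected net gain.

E[payout] = 47·1/8 + 31·1/2 + 1·3/8
 = 47/8 + 31/2 + 3/8
 = 87/4
Net = 87/4 - 24 = -9/4

-2.25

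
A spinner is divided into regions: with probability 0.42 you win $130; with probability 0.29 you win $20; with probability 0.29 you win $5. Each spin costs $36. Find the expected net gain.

E[payout] = 130·0.42 + 20·0.29 + 5·0.29
 = 54.6 + 5.8 + 1.45
 = 61.85
Net = 61.85 - 36 = 25.85

25.85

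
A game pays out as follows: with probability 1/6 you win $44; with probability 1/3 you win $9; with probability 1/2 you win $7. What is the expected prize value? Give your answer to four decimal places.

13.8333

E[payout] = 44·1/6 + 9·1/3 + 7·1/2
 = 22/3 + 3 + 7/2
 = 83/6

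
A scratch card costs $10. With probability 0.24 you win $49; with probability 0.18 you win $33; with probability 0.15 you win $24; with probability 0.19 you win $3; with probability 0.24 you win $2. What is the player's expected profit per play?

12.35

E[payout] = 49·0.24 + 33·0.18 + 24·0.15 + 3·0.19 + 2·0.24
 = 11.76 + 5.94 + 3.6 + 0.57 + 0.48
 = 22.35
Net = 22.35 - 10 = 12.35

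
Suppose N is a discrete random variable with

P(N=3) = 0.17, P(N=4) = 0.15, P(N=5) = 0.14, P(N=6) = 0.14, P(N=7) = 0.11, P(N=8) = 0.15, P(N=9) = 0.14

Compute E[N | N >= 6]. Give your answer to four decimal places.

P(N >= 6) = 0.14 + 0.11 + 0.15 + 0.14 = 0.54.
E[N | N >= 6] = [6·0.14 + 7·0.11 + 8·0.15 + 9·0.14] / 0.54
 = 4.07 / 0.54
 = 407/54

7.5370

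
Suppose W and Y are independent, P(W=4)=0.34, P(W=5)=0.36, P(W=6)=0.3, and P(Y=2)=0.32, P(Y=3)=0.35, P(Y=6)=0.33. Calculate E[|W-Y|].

E[|W-Y|] = Σ_w Σ_y |w-y| · P(W=w)P(Y=y)
 = 2·0.1088 + 1·0.119 + 2·0.1122 + 3·0.1152 + 2·0.126 + 1·0.1188 + 4·0.096 + 3·0.105 + 0·0.099
 = 0.2176 + 0.119 + 0.2244 + 0.3456 + 0.252 + 0.1188 + 0.384 + 0.315 + 0
 = 1.9764

1.9764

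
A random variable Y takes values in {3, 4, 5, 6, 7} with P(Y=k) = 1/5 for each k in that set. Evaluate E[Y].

5

E[Y] = Σ y·P(Y=y)
 = 3·1/5 + 4·1/5 + 5·1/5 + 6·1/5 + 7·1/5
 = 3/5 + 4/5 + 1 + 6/5 + 7/5
 = 5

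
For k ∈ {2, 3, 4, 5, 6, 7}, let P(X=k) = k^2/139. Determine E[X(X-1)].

E[X(X-1)] = Σ x(x-1)·P(X=x)
 = 2·4/139 + 6·9/139 + 12·16/139 + 20·25/139 + 30·36/139 + 42·49/139
 = 8/139 + 54/139 + 192/139 + 500/139 + 1080/139 + 2058/139
 = 28

28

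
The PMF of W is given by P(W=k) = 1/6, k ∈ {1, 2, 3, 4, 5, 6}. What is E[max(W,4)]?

E[max(W,4)] = Σ max(w,4)·P(W=w)
 = 4·1/6 + 4·1/6 + 4·1/6 + 4·1/6 + 5·1/6 + 6·1/6
 = 2/3 + 2/3 + 2/3 + 2/3 + 5/6 + 1
 = 9/2

4.5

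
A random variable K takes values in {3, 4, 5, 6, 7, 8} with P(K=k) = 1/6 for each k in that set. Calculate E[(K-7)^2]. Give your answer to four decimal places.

E[(K-7)^2] = Σ (k-7)^2·P(K=k)
 = 16·1/6 + 9·1/6 + 4·1/6 + 1·1/6 + 0·1/6 + 1·1/6
 = 8/3 + 3/2 + 2/3 + 1/6 + 0 + 1/6
 = 31/6

5.1667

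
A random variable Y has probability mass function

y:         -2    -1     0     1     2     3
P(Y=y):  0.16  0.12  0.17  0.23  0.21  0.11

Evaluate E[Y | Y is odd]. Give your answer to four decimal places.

0.9565

P(Y is odd) = 0.12 + 0.23 + 0.11 = 0.46.
E[Y | Y is odd] = [(-1)·0.12 + 1·0.23 + 3·0.11] / 0.46
 = 0.44 / 0.46
 = 22/23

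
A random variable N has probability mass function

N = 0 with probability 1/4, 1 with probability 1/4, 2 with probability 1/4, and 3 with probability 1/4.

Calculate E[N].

E[N] = Σ n·P(N=n)
 = 0·1/4 + 1·1/4 + 2·1/4 + 3·1/4
 = 0 + 1/4 + 1/2 + 3/4
 = 3/2

1.5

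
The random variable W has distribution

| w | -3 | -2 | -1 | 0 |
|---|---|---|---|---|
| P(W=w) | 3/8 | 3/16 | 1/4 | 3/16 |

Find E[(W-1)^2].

E[(W-1)^2] = Σ (w-1)^2·P(W=w)
 = 16·3/8 + 9·3/16 + 4·1/4 + 1·3/16
 = 6 + 27/16 + 1 + 3/16
 = 71/8

8.875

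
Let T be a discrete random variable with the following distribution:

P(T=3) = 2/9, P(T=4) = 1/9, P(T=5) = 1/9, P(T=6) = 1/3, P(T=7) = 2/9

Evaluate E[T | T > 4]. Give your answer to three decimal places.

6.167

P(T > 4) = 1/9 + 1/3 + 2/9 = 2/3.
E[T | T > 4] = [5·1/9 + 6·1/3 + 7·2/9] / (2/3)
 = 37/9 / (2/3)
 = 37/6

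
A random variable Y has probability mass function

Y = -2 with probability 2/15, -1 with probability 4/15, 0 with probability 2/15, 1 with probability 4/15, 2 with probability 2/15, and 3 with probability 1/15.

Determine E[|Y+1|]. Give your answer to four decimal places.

E[|Y+1|] = Σ |y+1|·P(Y=y)
 = 1·2/15 + 0·4/15 + 1·2/15 + 2·4/15 + 3·2/15 + 4·1/15
 = 2/15 + 0 + 2/15 + 8/15 + 2/5 + 4/15
 = 22/15

1.4667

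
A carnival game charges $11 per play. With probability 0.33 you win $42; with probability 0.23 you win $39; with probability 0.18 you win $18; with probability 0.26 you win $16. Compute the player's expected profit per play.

19.23

E[payout] = 42·0.33 + 39·0.23 + 18·0.18 + 16·0.26
 = 13.86 + 8.97 + 3.24 + 4.16
 = 30.23
Net = 30.23 - 11 = 19.23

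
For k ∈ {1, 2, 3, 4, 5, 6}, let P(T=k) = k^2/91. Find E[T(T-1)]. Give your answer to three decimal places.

20.154

E[T(T-1)] = Σ t(t-1)·P(T=t)
 = 0·1/91 + 2·4/91 + 6·9/91 + 12·16/91 + 20·25/91 + 30·36/91
 = 0 + 8/91 + 54/91 + 192/91 + 500/91 + 1080/91
 = 262/13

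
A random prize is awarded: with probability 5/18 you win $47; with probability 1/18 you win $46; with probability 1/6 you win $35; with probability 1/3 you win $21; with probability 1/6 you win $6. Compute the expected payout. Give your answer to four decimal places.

29.4444

E[payout] = 47·5/18 + 46·1/18 + 35·1/6 + 21·1/3 + 6·1/6
 = 235/18 + 23/9 + 35/6 + 7 + 1
 = 265/9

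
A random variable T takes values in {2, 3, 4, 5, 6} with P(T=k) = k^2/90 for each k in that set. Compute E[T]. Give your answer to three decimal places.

4.889

E[T] = Σ t·P(T=t)
 = 2·2/45 + 3·1/10 + 4·8/45 + 5·5/18 + 6·2/5
 = 4/45 + 3/10 + 32/45 + 25/18 + 12/5
 = 44/9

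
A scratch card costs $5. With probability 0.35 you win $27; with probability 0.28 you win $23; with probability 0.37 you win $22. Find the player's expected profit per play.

E[payout] = 27·0.35 + 23·0.28 + 22·0.37
 = 9.45 + 6.44 + 8.14
 = 24.03
Net = 24.03 - 5 = 19.03

19.03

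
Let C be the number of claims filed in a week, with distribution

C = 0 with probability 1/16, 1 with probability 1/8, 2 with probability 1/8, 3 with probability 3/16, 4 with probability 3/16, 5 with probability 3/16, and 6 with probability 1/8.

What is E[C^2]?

14.5

E[C^2] = Σ c^2·P(C=c)
 = 0·1/16 + 1·1/8 + 4·1/8 + 9·3/16 + 16·3/16 + 25·3/16 + 36·1/8
 = 0 + 1/8 + 1/2 + 27/16 + 3 + 75/16 + 9/2
 = 29/2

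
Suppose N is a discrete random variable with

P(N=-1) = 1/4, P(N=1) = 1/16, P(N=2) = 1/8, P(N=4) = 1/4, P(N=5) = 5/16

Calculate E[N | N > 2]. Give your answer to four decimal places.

P(N > 2) = 1/4 + 5/16 = 9/16.
E[N | N > 2] = [4·1/4 + 5·5/16] / (9/16)
 = 41/16 / (9/16)
 = 41/9

4.5556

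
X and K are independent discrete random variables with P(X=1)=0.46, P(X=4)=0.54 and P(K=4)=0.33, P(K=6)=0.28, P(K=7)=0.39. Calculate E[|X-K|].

E[|X-K|] = Σ_x Σ_k |x-k| · P(X=x)P(K=k)
 = 3·0.1518 + 5·0.1288 + 6·0.1794 + 0·0.1782 + 2·0.1512 + 3·0.2106
 = 0.4554 + 0.644 + 1.0764 + 0 + 0.3024 + 0.6318
 = 3.11

3.11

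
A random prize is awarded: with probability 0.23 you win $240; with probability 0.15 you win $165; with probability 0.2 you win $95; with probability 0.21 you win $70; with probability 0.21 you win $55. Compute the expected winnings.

125.2

E[payout] = 240·0.23 + 165·0.15 + 95·0.2 + 70·0.21 + 55·0.21
 = 55.2 + 24.75 + 19 + 14.7 + 11.55
 = 125.2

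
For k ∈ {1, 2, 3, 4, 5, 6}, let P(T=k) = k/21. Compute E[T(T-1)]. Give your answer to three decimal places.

E[T(T-1)] = Σ t(t-1)·P(T=t)
 = 0·1/21 + 2·2/21 + 6·1/7 + 12·4/21 + 20·5/21 + 30·2/7
 = 0 + 4/21 + 6/7 + 16/7 + 100/21 + 60/7
 = 50/3

16.667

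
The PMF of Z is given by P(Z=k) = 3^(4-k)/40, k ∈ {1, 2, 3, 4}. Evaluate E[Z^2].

2.65

E[Z^2] = Σ z^2·P(Z=z)
 = 1·27/40 + 4·9/40 + 9·3/40 + 16·1/40
 = 27/40 + 9/10 + 27/40 + 2/5
 = 53/20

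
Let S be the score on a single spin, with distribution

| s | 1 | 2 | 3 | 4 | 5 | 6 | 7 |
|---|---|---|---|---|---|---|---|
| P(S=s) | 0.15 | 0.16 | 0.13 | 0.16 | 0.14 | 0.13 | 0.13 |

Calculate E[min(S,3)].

E[min(S,3)] = Σ min(s,3)·P(S=s)
 = 1·0.15 + 2·0.16 + 3·0.13 + 3·0.16 + 3·0.14 + 3·0.13 + 3·0.13
 = 0.15 + 0.32 + 0.39 + 0.48 + 0.42 + 0.39 + 0.39
 = 2.54

2.54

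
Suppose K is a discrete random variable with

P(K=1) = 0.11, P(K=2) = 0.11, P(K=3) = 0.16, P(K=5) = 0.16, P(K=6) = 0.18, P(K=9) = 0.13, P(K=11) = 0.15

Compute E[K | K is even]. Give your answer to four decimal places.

P(K is even) = 0.11 + 0.18 = 0.29.
E[K | K is even] = [2·0.11 + 6·0.18] / 0.29
 = 1.3 / 0.29
 = 130/29

4.4828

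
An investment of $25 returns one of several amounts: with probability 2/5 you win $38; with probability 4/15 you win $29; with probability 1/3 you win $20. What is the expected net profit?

E[payout] = 38·2/5 + 29·4/15 + 20·1/3
 = 76/5 + 116/15 + 20/3
 = 148/5
Net = 148/5 - 25 = 23/5

4.6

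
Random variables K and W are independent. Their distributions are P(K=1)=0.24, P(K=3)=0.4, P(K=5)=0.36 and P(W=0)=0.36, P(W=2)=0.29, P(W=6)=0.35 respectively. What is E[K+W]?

5.92

E[K+W] = Σ_k Σ_w (k+w) · P(K=k)P(W=w)
 = 1·0.0864 + 3·0.0696 + 7·0.084 + 3·0.144 + 5·0.116 + 9·0.14 + 5·0.1296 + 7·0.1044 + 11·0.126
 = 0.0864 + 0.2088 + 0.588 + 0.432 + 0.58 + 1.26 + 0.648 + 0.7308 + 1.386
 = 5.92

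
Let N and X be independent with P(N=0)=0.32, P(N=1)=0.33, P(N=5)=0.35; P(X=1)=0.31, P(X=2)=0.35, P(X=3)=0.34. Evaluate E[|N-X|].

E[|N-X|] = Σ_n Σ_x |n-x| · P(N=n)P(X=x)
 = 1·0.0992 + 2·0.112 + 3·0.1088 + 0·0.1023 + 1·0.1155 + 2·0.1122 + 4·0.1085 + 3·0.1225 + 2·0.119
 = 0.0992 + 0.224 + 0.3264 + 0 + 0.1155 + 0.2244 + 0.434 + 0.3675 + 0.238
 = 2.029

2.029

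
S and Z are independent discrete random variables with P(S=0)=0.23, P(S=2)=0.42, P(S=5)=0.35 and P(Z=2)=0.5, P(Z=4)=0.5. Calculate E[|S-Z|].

1.81

E[|S-Z|] = Σ_s Σ_z |s-z| · P(S=s)P(Z=z)
 = 2·0.115 + 4·0.115 + 0·0.21 + 2·0.21 + 3·0.175 + 1·0.175
 = 0.23 + 0.46 + 0 + 0.42 + 0.525 + 0.175
 = 1.81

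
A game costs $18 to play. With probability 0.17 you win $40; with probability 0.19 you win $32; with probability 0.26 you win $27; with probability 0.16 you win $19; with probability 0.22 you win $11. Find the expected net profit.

E[payout] = 40·0.17 + 32·0.19 + 27·0.26 + 19·0.16 + 11·0.22
 = 6.8 + 6.08 + 7.02 + 3.04 + 2.42
 = 25.36
Net = 25.36 - 18 = 7.36

7.36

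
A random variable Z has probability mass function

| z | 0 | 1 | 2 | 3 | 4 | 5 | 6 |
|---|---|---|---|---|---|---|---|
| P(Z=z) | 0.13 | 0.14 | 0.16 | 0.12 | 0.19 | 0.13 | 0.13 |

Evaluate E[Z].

E[Z] = Σ z·P(Z=z)
 = 0·0.13 + 1·0.14 + 2·0.16 + 3·0.12 + 4·0.19 + 5·0.13 + 6·0.13
 = 0 + 0.14 + 0.32 + 0.36 + 0.76 + 0.65 + 0.78
 = 3.01

3.01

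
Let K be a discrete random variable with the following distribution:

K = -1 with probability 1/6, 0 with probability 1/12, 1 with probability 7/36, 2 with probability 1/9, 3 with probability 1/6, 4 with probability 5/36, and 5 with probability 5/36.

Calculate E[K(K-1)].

E[K(K-1)] = Σ k(k-1)·P(K=k)
 = 2·1/6 + 0·1/12 + 0·7/36 + 2·1/9 + 6·1/6 + 12·5/36 + 20·5/36
 = 1/3 + 0 + 0 + 2/9 + 1 + 5/3 + 25/9
 = 6

6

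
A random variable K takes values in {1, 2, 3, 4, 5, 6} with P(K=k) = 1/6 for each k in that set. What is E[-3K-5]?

-15.5

E[-3K-5] = Σ (-3k-5)·P(K=k)
 = (-8)·1/6 + (-11)·1/6 + (-14)·1/6 + (-17)·1/6 + (-20)·1/6 + (-23)·1/6
 = (-4/3) + (-11/6) + (-7/3) + (-17/6) + (-10/3) + (-23/6)
 = -31/2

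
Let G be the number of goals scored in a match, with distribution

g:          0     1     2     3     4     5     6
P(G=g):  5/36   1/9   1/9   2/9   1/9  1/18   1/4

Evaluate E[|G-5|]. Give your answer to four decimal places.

2.2778

E[|G-5|] = Σ |g-5|·P(G=g)
 = 5·5/36 + 4·1/9 + 3·1/9 + 2·2/9 + 1·1/9 + 0·1/18 + 1·1/4
 = 25/36 + 4/9 + 1/3 + 4/9 + 1/9 + 0 + 1/4
 = 41/18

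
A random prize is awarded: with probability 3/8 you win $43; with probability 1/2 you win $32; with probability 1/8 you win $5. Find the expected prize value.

32.75

E[payout] = 43·3/8 + 32·1/2 + 5·1/8
 = 129/8 + 16 + 5/8
 = 131/4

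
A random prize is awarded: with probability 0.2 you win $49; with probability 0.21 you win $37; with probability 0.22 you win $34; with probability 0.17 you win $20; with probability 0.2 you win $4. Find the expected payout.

29.25

E[payout] = 49·0.2 + 37·0.21 + 34·0.22 + 20·0.17 + 4·0.2
 = 9.8 + 7.77 + 7.48 + 3.4 + 0.8
 = 29.25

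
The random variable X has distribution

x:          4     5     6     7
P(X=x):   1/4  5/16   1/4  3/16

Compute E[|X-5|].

0.875

E[|X-5|] = Σ |x-5|·P(X=x)
 = 1·1/4 + 0·5/16 + 1·1/4 + 2·3/16
 = 1/4 + 0 + 1/4 + 3/8
 = 7/8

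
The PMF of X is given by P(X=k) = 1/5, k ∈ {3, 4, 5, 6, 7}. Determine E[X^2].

27

E[X^2] = Σ x^2·P(X=x)
 = 9·1/5 + 16·1/5 + 25·1/5 + 36·1/5 + 49·1/5
 = 9/5 + 16/5 + 5 + 36/5 + 49/5
 = 27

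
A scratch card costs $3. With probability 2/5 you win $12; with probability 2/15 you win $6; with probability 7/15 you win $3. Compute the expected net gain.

4

E[payout] = 12·2/5 + 6·2/15 + 3·7/15
 = 24/5 + 4/5 + 7/5
 = 7
Net = 7 - 3 = 4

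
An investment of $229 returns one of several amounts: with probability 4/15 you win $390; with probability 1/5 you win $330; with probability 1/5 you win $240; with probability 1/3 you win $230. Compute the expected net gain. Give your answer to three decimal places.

65.667

E[payout] = 390·4/15 + 330·1/5 + 240·1/5 + 230·1/3
 = 104 + 66 + 48 + 230/3
 = 884/3
Net = 884/3 - 229 = 197/3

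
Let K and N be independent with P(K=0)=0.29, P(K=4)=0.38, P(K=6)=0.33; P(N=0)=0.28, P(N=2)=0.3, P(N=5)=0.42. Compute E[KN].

E[KN] = Σ_k Σ_n kn · P(K=k)P(N=n)
 = 0·0.0812 + 0·0.087 + 0·0.1218 + 0·0.1064 + 8·0.114 + 20·0.1596 + 0·0.0924 + 12·0.099 + 30·0.1386
 = 0 + 0 + 0 + 0 + 0.912 + 3.192 + 0 + 1.188 + 4.158
 = 9.45

9.45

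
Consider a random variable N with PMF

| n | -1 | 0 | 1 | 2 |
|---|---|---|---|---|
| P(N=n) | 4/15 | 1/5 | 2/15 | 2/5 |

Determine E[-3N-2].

E[-3N-2] = Σ (-3n-2)·P(N=n)
 = 1·4/15 + (-2)·1/5 + (-5)·2/15 + (-8)·2/5
 = 4/15 + (-2/5) + (-2/3) + (-16/5)
 = -4

-4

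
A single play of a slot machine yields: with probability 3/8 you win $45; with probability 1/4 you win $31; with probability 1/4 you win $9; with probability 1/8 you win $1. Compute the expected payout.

27

E[payout] = 45·3/8 + 31·1/4 + 9·1/4 + 1·1/8
 = 135/8 + 31/4 + 9/4 + 1/8
 = 27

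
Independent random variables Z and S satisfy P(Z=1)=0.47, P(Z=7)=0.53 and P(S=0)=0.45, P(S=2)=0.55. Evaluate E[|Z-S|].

E[|Z-S|] = Σ_z Σ_s |z-s| · P(Z=z)P(S=s)
 = 1·0.2115 + 1·0.2585 + 7·0.2385 + 5·0.2915
 = 0.2115 + 0.2585 + 1.6695 + 1.4575
 = 3.597

3.597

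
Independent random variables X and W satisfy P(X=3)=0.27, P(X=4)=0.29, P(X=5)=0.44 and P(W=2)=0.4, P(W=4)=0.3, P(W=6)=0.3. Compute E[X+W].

E[X+W] = Σ_x Σ_w (x+w) · P(X=x)P(W=w)
 = 5·0.108 + 7·0.081 + 9·0.081 + 6·0.116 + 8·0.087 + 10·0.087 + 7·0.176 + 9·0.132 + 11·0.132
 = 0.54 + 0.567 + 0.729 + 0.696 + 0.696 + 0.87 + 1.232 + 1.188 + 1.452
 = 7.97

7.97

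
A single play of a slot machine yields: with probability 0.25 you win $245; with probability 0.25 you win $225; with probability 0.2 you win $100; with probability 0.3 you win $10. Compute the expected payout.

140.5

E[payout] = 245·0.25 + 225·0.25 + 100·0.2 + 10·0.3
 = 61.25 + 56.25 + 20 + 3
 = 140.5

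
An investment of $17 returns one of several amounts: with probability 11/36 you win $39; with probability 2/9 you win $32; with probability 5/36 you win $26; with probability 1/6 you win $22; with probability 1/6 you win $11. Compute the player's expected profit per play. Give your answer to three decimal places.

11.139

E[payout] = 39·11/36 + 32·2/9 + 26·5/36 + 22·1/6 + 11·1/6
 = 143/12 + 64/9 + 65/18 + 11/3 + 11/6
 = 1013/36
Net = 1013/36 - 17 = 401/36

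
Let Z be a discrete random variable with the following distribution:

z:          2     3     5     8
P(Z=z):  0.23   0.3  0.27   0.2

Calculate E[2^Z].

63.16

E[2^Z] = Σ 2^z·P(Z=z)
 = 4·0.23 + 8·0.3 + 32·0.27 + 256·0.2
 = 0.92 + 2.4 + 8.64 + 51.2
 = 63.16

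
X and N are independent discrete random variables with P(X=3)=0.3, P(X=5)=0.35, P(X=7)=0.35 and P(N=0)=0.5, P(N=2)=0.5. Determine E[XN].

5.1

E[XN] = Σ_x Σ_n xn · P(X=x)P(N=n)
 = 0·0.15 + 6·0.15 + 0·0.175 + 10·0.175 + 0·0.175 + 14·0.175
 = 0 + 0.9 + 0 + 1.75 + 0 + 2.45
 = 5.1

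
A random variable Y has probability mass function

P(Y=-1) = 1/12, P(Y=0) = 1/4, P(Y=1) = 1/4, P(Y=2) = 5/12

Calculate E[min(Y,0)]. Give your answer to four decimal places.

E[min(Y,0)] = Σ min(y,0)·P(Y=y)
 = (-1)·1/12 + 0·1/4 + 0·1/4 + 0·5/12
 = (-1/12) + 0 + 0 + 0
 = -1/12

-0.0833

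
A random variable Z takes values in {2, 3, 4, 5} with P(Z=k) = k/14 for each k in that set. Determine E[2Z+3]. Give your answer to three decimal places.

E[2Z+3] = Σ (2z+3)·P(Z=z)
 = 7·1/7 + 9·3/14 + 11·2/7 + 13·5/14
 = 1 + 27/14 + 22/7 + 65/14
 = 75/7

10.714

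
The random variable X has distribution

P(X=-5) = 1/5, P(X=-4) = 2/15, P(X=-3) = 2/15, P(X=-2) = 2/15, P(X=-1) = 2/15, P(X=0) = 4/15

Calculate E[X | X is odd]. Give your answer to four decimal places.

P(X is odd) = 1/5 + 2/15 + 2/15 = 7/15.
E[X | X is odd] = [(-5)·1/5 + (-3)·2/15 + (-1)·2/15] / (7/15)
 = -23/15 / (7/15)
 = -23/7

-3.2857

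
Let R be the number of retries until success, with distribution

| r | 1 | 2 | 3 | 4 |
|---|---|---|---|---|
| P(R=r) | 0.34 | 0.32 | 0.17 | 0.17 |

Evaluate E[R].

E[R] = Σ r·P(R=r)
 = 1·0.34 + 2·0.32 + 3·0.17 + 4·0.17
 = 0.34 + 0.64 + 0.51 + 0.68
 = 2.17

2.17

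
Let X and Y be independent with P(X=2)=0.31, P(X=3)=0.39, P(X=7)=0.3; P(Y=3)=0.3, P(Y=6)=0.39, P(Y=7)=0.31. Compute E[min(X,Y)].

3.413

E[min(X,Y)] = Σ_x Σ_y min(x,y) · P(X=x)P(Y=y)
 = 2·0.093 + 2·0.1209 + 2·0.0961 + 3·0.117 + 3·0.1521 + 3·0.1209 + 3·0.09 + 6·0.117 + 7·0.093
 = 0.186 + 0.2418 + 0.1922 + 0.351 + 0.4563 + 0.3627 + 0.27 + 0.702 + 0.651
 = 3.413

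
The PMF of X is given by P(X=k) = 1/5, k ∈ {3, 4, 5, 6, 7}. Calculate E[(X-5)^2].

E[(X-5)^2] = Σ (x-5)^2·P(X=x)
 = 4·1/5 + 1·1/5 + 0·1/5 + 1·1/5 + 4·1/5
 = 4/5 + 1/5 + 0 + 1/5 + 4/5
 = 2

2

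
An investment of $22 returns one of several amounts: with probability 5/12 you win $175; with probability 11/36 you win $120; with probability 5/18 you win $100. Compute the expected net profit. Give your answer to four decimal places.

E[payout] = 175·5/12 + 120·11/36 + 100·5/18
 = 875/12 + 110/3 + 250/9
 = 4945/36
Net = 4945/36 - 22 = 4153/36

115.3611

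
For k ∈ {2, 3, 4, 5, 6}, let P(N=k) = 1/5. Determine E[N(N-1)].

E[N(N-1)] = Σ n(n-1)·P(N=n)
 = 2·1/5 + 6·1/5 + 12·1/5 + 20·1/5 + 30·1/5
 = 2/5 + 6/5 + 12/5 + 4 + 6
 = 14

14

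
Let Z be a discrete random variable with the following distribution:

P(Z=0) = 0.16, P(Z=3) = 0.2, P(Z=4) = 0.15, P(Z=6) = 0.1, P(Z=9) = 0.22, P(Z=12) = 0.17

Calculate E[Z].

5.82

E[Z] = Σ z·P(Z=z)
 = 0·0.16 + 3·0.2 + 4·0.15 + 6·0.1 + 9·0.22 + 12·0.17
 = 0 + 0.6 + 0.6 + 0.6 + 1.98 + 2.04
 = 5.82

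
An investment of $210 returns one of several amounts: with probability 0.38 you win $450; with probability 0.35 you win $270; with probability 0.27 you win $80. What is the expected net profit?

E[payout] = 450·0.38 + 270·0.35 + 80·0.27
 = 171 + 94.5 + 21.6
 = 287.1
Net = 287.1 - 210 = 77.1

77.1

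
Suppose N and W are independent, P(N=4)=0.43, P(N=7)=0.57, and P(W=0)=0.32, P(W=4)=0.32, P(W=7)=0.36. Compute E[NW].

E[NW] = Σ_n Σ_w nw · P(N=n)P(W=w)
 = 0·0.1376 + 16·0.1376 + 28·0.1548 + 0·0.1824 + 28·0.1824 + 49·0.2052
 = 0 + 2.2016 + 4.3344 + 0 + 5.1072 + 10.0548
 = 21.698

21.698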